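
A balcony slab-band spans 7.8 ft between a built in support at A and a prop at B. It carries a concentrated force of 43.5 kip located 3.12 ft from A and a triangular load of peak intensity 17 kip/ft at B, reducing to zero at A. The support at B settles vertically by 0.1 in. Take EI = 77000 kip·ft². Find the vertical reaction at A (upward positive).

R_A = 68.34 kip

Remove the prop at B; the released (primary) structure is a cantilever built in at A.
Primary-structure tip deflection at B by superposition:
  point load 43.5 at a = 3.12: Pa²(3L − a)/(6EI) = 1431/EI
  triangular load, peak 17 at the free end: 11w₀L⁴/(120EI) = 5768/EI
  δ_0 = 7199/EI
Tip deflection under a unit load at B: L³/(3EI) = 158.2/EI.
With EI = 77000 kip·ft²: δ_0 = 0.093499 ft and δ_{BB} = 0.002054 ft/kip.
Compatibility — the beam at B must follow the support down by 0.008333 ft: δ_0 − R_B·δ_{BB} = 0.008333, so R_B = (0.093499 − 0.008333)/0.002054 = 41.46 kip.
Vertical equilibrium: R_A = ΣP − R_B = 109.8 − 41.46 = 68.34 kip.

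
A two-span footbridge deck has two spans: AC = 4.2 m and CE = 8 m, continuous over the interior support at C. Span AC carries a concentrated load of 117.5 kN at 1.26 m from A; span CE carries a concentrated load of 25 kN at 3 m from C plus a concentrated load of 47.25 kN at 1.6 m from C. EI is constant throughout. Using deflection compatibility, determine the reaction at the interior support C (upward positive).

R_C = 119.1 kN

Insert a hinge at C; M_C is the redundant, and each span becomes simply supported.
Discontinuity in slope at C on the released structure — sum the simple-span end rotations:
  span AC: point load 117.5 at a = 1.26: Pab(L + a)/(6LEI) = 94.31/EI
  span CE: point load 25 at a = 3: Pab(L + b)/(6LEI) = 101.6/EI
  span CE: point load 47.25 at a = 1.6: Pab(L + b)/(6LEI) = 145.2/EI
  relative rotation θ_0 = (94.31 + 246.7)/EI = 341/EI
A unit hogging moment at C produces rotation L₁/(3EI) + L₂/(3EI) = 4.067/EI.
Slope continuity at C: θ_0 = M_C·4.067/EI, so M_C = 341/4.067 = 83.86 kN·m (hogging).
Span AC, ΣM about A with M_C applied at C: R_C^{AC}·4.2 = 148.1 + 83.86, so R_C^{AC} = 55.22 kN and R_A = 117.5 − 55.22 = 62.28 kN.
Span CE, ΣM about E: R_C^{CE}·8 = 427.4 + 83.86, so R_C^{CE} = 63.91 kN and R_E = 72.25 − 63.91 = 8.343 kN.
R_C = 55.22 + 63.91 = 119.1 kN.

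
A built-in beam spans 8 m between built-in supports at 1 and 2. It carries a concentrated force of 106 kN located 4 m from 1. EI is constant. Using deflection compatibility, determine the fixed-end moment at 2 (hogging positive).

M_2 = 106 kN·m

Take the two fixed-end moments M_1, M_2 as redundants; the released structure is the simple span 12.
On the primary (simply-supported) span, the end slopes from the loading are:
  at 1: point load 106 at a = 4: Pab(L + b)/(6LEI) = 424/EI
  at 2: point load 106 at a = 4: Pab(L + a)/(6LEI) = 424/EI
  θ_10 = 424/EI,  θ_20 = 424/EI
Flexibility coefficients: a unit moment at one end gives L/(3EI) there and L/(6EI) at the far end, so f₁₁ = f₂₂ = 2.667/EI and f₁₂ = f₂₁ = 1.333/EI.
Compatibility — zero rotation at each built-in end:
  2.667 M_1 + 1.333 M_2 = 424
  1.333 M_1 + 2.667 M_2 = 424
Solving the pair gives M_1 = 106 kN·m and M_2 = 106 kN·m (hogging).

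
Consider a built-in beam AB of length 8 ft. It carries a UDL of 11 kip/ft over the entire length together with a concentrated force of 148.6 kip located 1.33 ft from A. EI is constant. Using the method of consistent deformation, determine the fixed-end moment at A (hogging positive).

Release both end moments; the primary structure is a simply-supported span AB with redundants M_A and M_B.
On the primary (simply-supported) span, the end slopes from the loading are:
  at A: UDL 11: wL³/(24EI) = 234.7/EI
  at B: UDL 11: wL³/(24EI) = 234.7/EI
  at A: point load 148.6 at a = 1.33: Pab(L + b)/(6LEI) = 402.9/EI
  at B: point load 148.6 at a = 1.33: Pab(L + a)/(6LEI) = 256.2/EI
  θ_A0 = 637.6/EI,  θ_B0 = 490.9/EI
Flexibility coefficients: a unit moment at one end gives L/(3EI) there and L/(6EI) at the far end, so f₁₁ = f₂₂ = 2.667/EI and f₁₂ = f₂₁ = 1.333/EI.
Compatibility — zero rotation at each built-in end:
  2.667 M_A + 1.333 M_B = 637.6
  1.333 M_A + 2.667 M_B = 490.9
Solving the pair gives M_A = 196.1 kip·ft and M_B = 86.06 kip·ft (hogging).

M_A = 196.1 kip·ft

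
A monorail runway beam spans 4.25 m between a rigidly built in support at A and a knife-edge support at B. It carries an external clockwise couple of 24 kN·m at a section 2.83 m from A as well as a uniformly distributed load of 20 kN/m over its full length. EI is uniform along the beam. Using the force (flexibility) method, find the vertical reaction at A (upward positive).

Remove the prop at B; the released (primary) structure is a cantilever built in at A.
Deflection at B on the released cantilever, summing each load's contribution:
  clockwise couple 24 at a = 2.83: M₀a(2L − a)/(2EI) = 192.6/EI
  UDL 20: wL⁴/(8EI) = 815.6/EI
  δ_0 = 1008/EI
Flexibility coefficient — unit upward force at B: δ_{BB} = L³/(3EI) = 25.59/EI.
Compatibility at B: δ_0 − R_B·δ_{BB} = 0, so R_B = 1008/25.59 = 39.4 kN.
Vertical equilibrium: R_A = ΣP − R_B = 85 − 39.4 = 45.6 kN.

R_A = 45.6 kN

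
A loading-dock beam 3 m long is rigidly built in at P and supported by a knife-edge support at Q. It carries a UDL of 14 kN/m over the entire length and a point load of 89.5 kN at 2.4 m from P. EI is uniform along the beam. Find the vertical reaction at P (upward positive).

R_P = 52.74 kN

Remove the prop at Q; the released (primary) structure is a cantilever built in at P.
Deflection at Q on the released cantilever, summing each load's contribution:
  UDL 14: wL⁴/(8EI) = 141.8/EI
  point load 89.5 at a = 2.4: Pa²(3L − a)/(6EI) = 567.1/EI
  δ_0 = 708.8/EI
Flexibility coefficient — unit upward force at Q: δ_{QQ} = L³/(3EI) = 9/EI.
Compatibility at Q: δ_0 − R_Q·δ_{QQ} = 0, so R_Q = 708.8/9 = 78.76 kN.
Vertical equilibrium: R_P = ΣP − R_Q = 131.5 − 78.76 = 52.74 kN.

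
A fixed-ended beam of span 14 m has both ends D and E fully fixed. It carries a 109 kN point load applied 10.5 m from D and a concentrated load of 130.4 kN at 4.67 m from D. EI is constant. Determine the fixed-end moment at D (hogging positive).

Take the two fixed-end moments M_D, M_E as redundants; the released structure is the simple span DE.
On the primary (simply-supported) span, the end slopes from the loading are:
  at D: point load 109 at a = 10.5: Pab(L + b)/(6LEI) = 834.5/EI
  at E: point load 109 at a = 10.5: Pab(L + a)/(6LEI) = 1168/EI
  at D: point load 130.4 at a = 4.67: Pab(L + b)/(6LEI) = 1578/EI
  at E: point load 130.4 at a = 4.67: Pab(L + a)/(6LEI) = 1263/EI
  θ_D0 = 2413/EI,  θ_E0 = 2431/EI
Flexibility coefficients: a unit moment at one end gives L/(3EI) there and L/(6EI) at the far end, so f₁₁ = f₂₂ = 4.667/EI and f₁₂ = f₂₁ = 2.333/EI.
Compatibility — zero rotation at each built-in end:
  4.667 M_D + 2.333 M_E = 2413
  2.333 M_D + 4.667 M_E = 2431
Solving the pair gives M_D = 342 kN·m and M_E = 350 kN·m (hogging).

M_D = 342 kN·m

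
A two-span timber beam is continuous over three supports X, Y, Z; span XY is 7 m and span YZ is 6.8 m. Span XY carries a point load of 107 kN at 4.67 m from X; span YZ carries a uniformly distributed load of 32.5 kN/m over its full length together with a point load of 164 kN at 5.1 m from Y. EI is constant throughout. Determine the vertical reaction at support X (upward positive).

Insert a hinge at Y; M_Y is the redundant, and each span becomes simply supported.
Rotations at Y on the released spans (each span's end-slope, ×1/EI):
  span XY: point load 107 at a = 4.67: Pab(L + a)/(6LEI) = 323.5/EI
  span YZ: UDL 32.5: wL³/(24EI) = 425.8/EI
  span YZ: point load 164 at a = 5.1: Pab(L + b)/(6LEI) = 296.2/EI
  relative rotation θ_0 = (323.5 + 722)/EI = 1046/EI
A unit hogging moment at Y produces rotation L₁/(3EI) + L₂/(3EI) = 4.6/EI.
Slope continuity at Y: θ_0 = M_Y·4.6/EI, so M_Y = 1046/4.6 = 227.3 kN·m (hogging).
Span XY, ΣM about X with M_Y applied at Y: R_Y^{XY}·7 = 499.7 + 227.3, so R_Y^{XY} = 103.9 kN and R_X = 107 − 103.9 = 3.146 kN.

R_X = 3.146 kN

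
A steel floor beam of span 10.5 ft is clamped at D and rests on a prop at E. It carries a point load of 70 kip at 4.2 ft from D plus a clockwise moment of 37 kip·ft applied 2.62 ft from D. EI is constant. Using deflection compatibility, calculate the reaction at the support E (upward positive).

Release the roller at E. Primary structure: cantilever fixed at D.
Primary-structure tip deflection at E by superposition:
  point load 70 at a = 4.2: Pa²(3L − a)/(6EI) = 5618/EI
  clockwise couple 37 at a = 2.62: M₀a(2L − a)/(2EI) = 890.9/EI
  δ_0 = 6509/EI
Flexibility coefficient — unit upward force at E: δ_{EE} = L³/(3EI) = 385.9/EI.
Compatibility at E: δ_0 − R_E·δ_{EE} = 0, so R_E = 6509/385.9 = 16.87 kip.

R_E = 16.87 kip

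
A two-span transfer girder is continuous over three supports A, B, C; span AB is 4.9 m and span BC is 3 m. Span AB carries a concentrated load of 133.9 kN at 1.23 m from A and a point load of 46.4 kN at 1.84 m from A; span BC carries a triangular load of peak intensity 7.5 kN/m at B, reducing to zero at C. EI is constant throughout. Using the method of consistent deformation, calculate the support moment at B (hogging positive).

Release continuity at B by inserting a hinge; the redundant is the internal moment M_B. The primary structure is two simply-supported spans AB and BC.
Rotations at B on the released spans (each span's end-slope, ×1/EI):
  span AB: point load 133.9 at a = 1.23: Pab(L + a)/(6LEI) = 126/EI
  span AB: point load 46.4 at a = 1.84: Pab(L + a)/(6LEI) = 59.89/EI
  span BC: triangular load, peak 7.5: w₀L³/(45EI) = 4.5/EI
  relative rotation θ_0 = (185.9 + 4.5)/EI = 190.4/EI
A unit hogging moment at B produces rotation L₁/(3EI) + L₂/(3EI) = 2.633/EI.
Slope continuity at B: θ_0 = M_B·2.633/EI, so M_B = 190.4/2.633 = 72.31 kN·m (hogging).

M_B = 72.31 kN·m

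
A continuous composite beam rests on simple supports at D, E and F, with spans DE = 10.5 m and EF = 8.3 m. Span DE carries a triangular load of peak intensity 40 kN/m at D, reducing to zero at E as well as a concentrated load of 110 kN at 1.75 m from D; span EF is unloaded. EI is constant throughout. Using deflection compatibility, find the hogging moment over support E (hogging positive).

Insert a hinge at E; M_E is the redundant, and each span becomes simply supported.
Discontinuity in slope at E on the released structure — sum the simple-span end rotations:
  span DE: triangular load, peak 40: 7w₀L³/(360EI) = 900.4/EI
  span DE: point load 110 at a = 1.75: Pab(L + a)/(6LEI) = 327.5/EI
  relative rotation θ_0 = (1228 + 0)/EI = 1228/EI
A unit hogging moment at E produces rotation L₁/(3EI) + L₂/(3EI) = 6.267/EI.
Compatibility: M_E·(L₁+L₂)/(3EI) = θ_0, giving M_E = 195.9 kN·m (hogging).

M_E = 195.9 kN·m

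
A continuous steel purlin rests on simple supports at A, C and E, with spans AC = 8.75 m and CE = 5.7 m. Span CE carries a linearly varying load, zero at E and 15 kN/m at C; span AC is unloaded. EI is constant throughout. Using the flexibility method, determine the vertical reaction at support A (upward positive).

R_A = -1.465 kN

Take M_C as the redundant. Released structure: two simple spans AC and CE with a hinge at C.
Rotations at C on the released spans (each span's end-slope, ×1/EI):
  span CE: triangular load, peak 15: w₀L³/(45EI) = 61.73/EI
  relative rotation θ_0 = (0 + 61.73)/EI = 61.73/EI
A unit hogging moment at C produces rotation L₁/(3EI) + L₂/(3EI) = 4.817/EI.
Compatibility: M_C·(L₁+L₂)/(3EI) = θ_0, giving M_C = 12.82 kN·m (hogging).
Span AC, ΣM about A with M_C applied at C: R_C^{AC}·8.75 = 0 + 12.82, so R_C^{AC} = 1.465 kN and R_A = 0 − 1.465 = -1.465 kN.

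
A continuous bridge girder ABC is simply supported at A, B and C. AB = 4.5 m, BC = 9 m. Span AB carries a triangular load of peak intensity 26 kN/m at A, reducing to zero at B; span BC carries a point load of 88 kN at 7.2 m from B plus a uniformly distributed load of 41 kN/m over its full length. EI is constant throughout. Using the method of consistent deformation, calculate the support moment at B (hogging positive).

Take M_B as the redundant. Released structure: two simple spans AB and BC with a hinge at B.
Discontinuity in slope at B on the released structure — sum the simple-span end rotations:
  span AB: triangular load, peak 26: 7w₀L³/(360EI) = 46.07/EI
  span BC: point load 88 at a = 7.2: Pab(L + b)/(6LEI) = 228.1/EI
  span BC: UDL 41: wL³/(24EI) = 1245/EI
  relative rotation θ_0 = (46.07 + 1473)/EI = 1520/EI
A unit hogging moment at B produces rotation L₁/(3EI) + L₂/(3EI) = 4.5/EI.
Compatibility: M_B·(L₁+L₂)/(3EI) = θ_0, giving M_B = 337.7 kN·m (hogging).

M_B = 337.7 kN·m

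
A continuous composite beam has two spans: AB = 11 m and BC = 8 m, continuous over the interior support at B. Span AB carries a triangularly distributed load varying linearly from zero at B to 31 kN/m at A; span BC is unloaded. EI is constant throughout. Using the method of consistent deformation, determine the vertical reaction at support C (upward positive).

Insert a hinge at B; M_B is the redundant, and each span becomes simply supported.
End slopes at the hinge B, treating each span as simply supported:
  span AB: triangular load, peak 31: 7w₀L³/(360EI) = 802.3/EI
  relative rotation θ_0 = (802.3 + 0)/EI = 802.3/EI
A unit hogging moment at B produces rotation L₁/(3EI) + L₂/(3EI) = 6.333/EI.
Slope continuity at B: θ_0 = M_B·6.333/EI, so M_B = 802.3/6.333 = 126.7 kN·m (hogging).
Span BC, ΣM about C: R_B^{BC}·8 = 0 + 126.7, so R_B^{BC} = 15.83 kN and R_C = 0 − 15.83 = -15.83 kN.

R_C = -15.83 kN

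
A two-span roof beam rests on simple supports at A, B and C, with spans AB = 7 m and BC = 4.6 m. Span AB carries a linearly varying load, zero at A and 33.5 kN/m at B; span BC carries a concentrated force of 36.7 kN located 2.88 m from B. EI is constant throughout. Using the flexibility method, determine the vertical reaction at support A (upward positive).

R_A = 28.11 kN

Release continuity at B by inserting a hinge; the redundant is the internal moment M_B. The primary structure is two simply-supported spans AB and BC.
End slopes at the hinge B, treating each span as simply supported:
  span AB: triangular load, peak 33.5: w₀L³/(45EI) = 255.3/EI
  span BC: point load 36.7 at a = 2.88: Pab(L + b)/(6LEI) = 41.63/EI
  relative rotation θ_0 = (255.3 + 41.63)/EI = 297/EI
A unit hogging moment at B produces rotation L₁/(3EI) + L₂/(3EI) = 3.867/EI.
Compatibility: M_B·(L₁+L₂)/(3EI) = θ_0, giving M_B = 76.8 kN·m (hogging).
Span AB, ΣM about A with M_B applied at B: R_B^{AB}·7 = 547.2 + 76.8, so R_B^{AB} = 89.14 kN and R_A = 117.2 − 89.14 = 28.11 kN.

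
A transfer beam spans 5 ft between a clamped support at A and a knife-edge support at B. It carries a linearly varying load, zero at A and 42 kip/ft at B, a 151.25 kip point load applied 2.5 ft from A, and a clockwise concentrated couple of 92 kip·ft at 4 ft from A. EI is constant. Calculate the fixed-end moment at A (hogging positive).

Release the roller at B. Primary structure: cantilever fixed at A.
Free-end deflection of the primary structure under the applied loading (downward +):
  triangular load, peak 42 at the free end: 11w₀L⁴/(120EI) = 2406/EI
  point load 151.25 at a = 2.5: Pa²(3L − a)/(6EI) = 1969/EI
  clockwise couple 92 at a = 4: M₀a(2L − a)/(2EI) = 1104/EI
  δ_0 = 5480/EI
Flexibility coefficient — unit upward force at B: δ_{BB} = L³/(3EI) = 41.67/EI.
The prop prevents deflection at B: R_B = δ_0/δ_{BB} = 5480/41.67 = 131.5 kip.
Moment equilibrium about A: M_A = Σ(load moments about A) − R_B·L = 820.1 − 131.5×5 = 162.6 kip·ft.

M_A = 162.6 kip·ft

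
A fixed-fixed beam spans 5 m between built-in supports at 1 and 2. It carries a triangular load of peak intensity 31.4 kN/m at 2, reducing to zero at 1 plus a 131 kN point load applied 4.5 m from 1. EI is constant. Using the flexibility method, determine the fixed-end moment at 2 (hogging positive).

Take the two fixed-end moments M_1, M_2 as redundants; the released structure is the simple span 12.
Simple-span end rotations at 1 and 2 under the given loads:
  at 1: triangular load, peak 31.4: 7w₀L³/(360EI) = 76.32/EI
  at 2: triangular load, peak 31.4: w₀L³/(45EI) = 87.22/EI
  at 1: point load 131 at a = 4.5: Pab(L + b)/(6LEI) = 54.04/EI
  at 2: point load 131 at a = 4.5: Pab(L + a)/(6LEI) = 93.34/EI
  θ_10 = 130.4/EI,  θ_20 = 180.6/EI
Flexibility coefficients: a unit moment at one end gives L/(3EI) there and L/(6EI) at the far end, so f₁₁ = f₂₂ = 1.667/EI and f₁₂ = f₂₁ = 0.8333/EI.
Compatibility — zero rotation at each built-in end:
  1.667 M_1 + 0.8333 M_2 = 130.4
  0.8333 M_1 + 1.667 M_2 = 180.6
Solving the pair gives M_1 = 32.06 kN·m and M_2 = 92.31 kN·m (hogging).

M_2 = 92.31 kN·m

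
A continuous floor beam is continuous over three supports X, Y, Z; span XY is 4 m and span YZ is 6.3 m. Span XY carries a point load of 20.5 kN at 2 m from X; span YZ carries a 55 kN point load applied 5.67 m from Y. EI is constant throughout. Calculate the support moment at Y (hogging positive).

M_Y = 16.46 kN·m

Release continuity at Y by inserting a hinge; the redundant is the internal moment M_Y. The primary structure is two simply-supported spans XY and YZ.
Discontinuity in slope at Y on the released structure — sum the simple-span end rotations:
  span XY: point load 20.5 at a = 2: Pab(L + a)/(6LEI) = 20.5/EI
  span YZ: point load 55 at a = 5.67: Pab(L + b)/(6LEI) = 36.02/EI
  relative rotation θ_0 = (20.5 + 36.02)/EI = 56.52/EI
A unit hogging moment at Y produces rotation L₁/(3EI) + L₂/(3EI) = 3.433/EI.
Slope continuity at Y: θ_0 = M_Y·3.433/EI, so M_Y = 56.52/3.433 = 16.46 kN·m (hogging).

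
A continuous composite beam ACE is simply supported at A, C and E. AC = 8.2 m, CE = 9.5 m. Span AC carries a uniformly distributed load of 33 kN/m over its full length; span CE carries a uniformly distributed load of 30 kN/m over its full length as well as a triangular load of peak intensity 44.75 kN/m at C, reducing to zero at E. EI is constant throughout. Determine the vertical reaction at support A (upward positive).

R_A = 79.85 kN

Take M_C as the redundant. Released structure: two simple spans AC and CE with a hinge at C.
Discontinuity in slope at C on the released structure — sum the simple-span end rotations:
  span AC: UDL 33: wL³/(24EI) = 758.1/EI
  span CE: UDL 30: wL³/(24EI) = 1072/EI
  span CE: triangular load, peak 44.75: w₀L³/(45EI) = 852.6/EI
  relative rotation θ_0 = (758.1 + 1924)/EI = 2682/EI
A unit hogging moment at C produces rotation L₁/(3EI) + L₂/(3EI) = 5.9/EI.
Slope continuity at C: θ_0 = M_C·5.9/EI, so M_C = 2682/5.9 = 454.7 kN·m (hogging).
Span AC, ΣM about A with M_C applied at C: R_C^{AC}·8.2 = 1109 + 454.7, so R_C^{AC} = 190.7 kN and R_A = 270.6 − 190.7 = 79.85 kN.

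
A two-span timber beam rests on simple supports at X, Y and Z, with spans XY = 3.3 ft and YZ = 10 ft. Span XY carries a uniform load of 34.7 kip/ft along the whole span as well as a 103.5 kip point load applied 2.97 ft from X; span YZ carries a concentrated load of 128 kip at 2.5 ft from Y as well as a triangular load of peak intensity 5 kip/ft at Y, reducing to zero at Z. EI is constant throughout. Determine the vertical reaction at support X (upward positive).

Insert a hinge at Y; M_Y is the redundant, and each span becomes simply supported.
End slopes at the hinge Y, treating each span as simply supported:
  span XY: UDL 34.7: wL³/(24EI) = 51.96/EI
  span XY: point load 103.5 at a = 2.97: Pab(L + a)/(6LEI) = 32.12/EI
  span YZ: point load 128 at a = 2.5: Pab(L + b)/(6LEI) = 700/EI
  span YZ: triangular load, peak 5: w₀L³/(45EI) = 111.1/EI
  relative rotation θ_0 = (84.08 + 811.1)/EI = 895.2/EI
A unit hogging moment at Y produces rotation L₁/(3EI) + L₂/(3EI) = 4.433/EI.
Slope continuity at Y: θ_0 = M_Y·4.433/EI, so M_Y = 895.2/4.433 = 201.9 kip·ft (hogging).
Span XY, ΣM about X with M_Y applied at Y: R_Y^{XY}·3.3 = 496.3 + 201.9, so R_Y^{XY} = 211.6 kip and R_X = 218 − 211.6 = 6.416 kip.

R_X = 6.416 kip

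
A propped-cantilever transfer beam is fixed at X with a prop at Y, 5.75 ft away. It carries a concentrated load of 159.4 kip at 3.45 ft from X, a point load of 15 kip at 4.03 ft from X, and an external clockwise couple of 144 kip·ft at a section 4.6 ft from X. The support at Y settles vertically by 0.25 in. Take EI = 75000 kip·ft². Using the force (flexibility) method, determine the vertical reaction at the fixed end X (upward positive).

Release the roller at Y. Primary structure: cantilever fixed at X.
Primary-structure tip deflection at Y by superposition:
  point load 159.4 at a = 3.45: Pa²(3L − a)/(6EI) = 4364/EI
  point load 15 at a = 4.03: Pa²(3L − a)/(6EI) = 536.8/EI
  clockwise couple 144 at a = 4.6: M₀a(2L − a)/(2EI) = 2285/EI
  δ_0 = 7186/EI
Tip deflection under a unit load at Y: L³/(3EI) = 63.37/EI.
With EI = 75000 kip·ft²: δ_0 = 0.09581 ft and δ_{YY} = 0.000845 ft/kip.
Compatibility — the beam at Y must follow the support down by 0.02083 ft: δ_0 − R_Y·δ_{YY} = 0.02083, so R_Y = (0.09581 − 0.02083)/0.000845 = 88.74 kip.
Vertical equilibrium: R_X = ΣP − R_Y = 174.4 − 88.74 = 85.66 kip.

R_X = 85.66 kip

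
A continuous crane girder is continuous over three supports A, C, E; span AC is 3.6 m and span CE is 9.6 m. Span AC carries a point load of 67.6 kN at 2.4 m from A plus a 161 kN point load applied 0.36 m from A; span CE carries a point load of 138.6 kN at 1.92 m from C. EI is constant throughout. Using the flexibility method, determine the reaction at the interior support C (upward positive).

R_C = 233 kN

Insert a hinge at C; M_C is the redundant, and each span becomes simply supported.
End slopes at the hinge C, treating each span as simply supported:
  span AC: point load 67.6 at a = 2.4: Pab(L + a)/(6LEI) = 54.08/EI
  span AC: point load 161 at a = 0.36: Pab(L + a)/(6LEI) = 34.43/EI
  span CE: point load 138.6 at a = 1.92: Pab(L + b)/(6LEI) = 613.1/EI
  relative rotation θ_0 = (88.51 + 613.1)/EI = 701.6/EI
A unit hogging moment at C produces rotation L₁/(3EI) + L₂/(3EI) = 4.4/EI.
Slope continuity at C: θ_0 = M_C·4.4/EI, so M_C = 701.6/4.4 = 159.5 kN·m (hogging).
Span AC, ΣM about A with M_C applied at C: R_C^{AC}·3.6 = 220.2 + 159.5, so R_C^{AC} = 105.5 kN and R_A = 228.6 − 105.5 = 123.1 kN.
Span CE, ΣM about E: R_C^{CE}·9.6 = 1064 + 159.5, so R_C^{CE} = 127.5 kN and R_E = 138.6 − 127.5 = 11.11 kN.
R_C = 105.5 + 127.5 = 233 kN.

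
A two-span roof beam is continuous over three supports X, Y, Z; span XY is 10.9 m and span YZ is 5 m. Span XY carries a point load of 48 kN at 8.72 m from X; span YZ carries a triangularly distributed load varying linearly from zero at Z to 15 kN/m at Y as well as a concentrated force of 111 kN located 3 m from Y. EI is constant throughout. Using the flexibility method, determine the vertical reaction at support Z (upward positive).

R_Z = 61.33 kN

Insert a hinge at Y; M_Y is the redundant, and each span becomes simply supported.
Rotations at Y on the released spans (each span's end-slope, ×1/EI):
  span XY: point load 48 at a = 8.72: Pab(L + a)/(6LEI) = 273.7/EI
  span YZ: triangular load, peak 15: w₀L³/(45EI) = 41.67/EI
  span YZ: point load 111 at a = 3: Pab(L + b)/(6LEI) = 155.4/EI
  relative rotation θ_0 = (273.7 + 197.1)/EI = 470.8/EI
A unit hogging moment at Y produces rotation L₁/(3EI) + L₂/(3EI) = 5.3/EI.
Compatibility: M_Y·(L₁+L₂)/(3EI) = θ_0, giving M_Y = 88.83 kN·m (hogging).
Span YZ, ΣM about Z: R_Y^{YZ}·5 = 347 + 88.83, so R_Y^{YZ} = 87.17 kN and R_Z = 148.5 − 87.17 = 61.33 kN.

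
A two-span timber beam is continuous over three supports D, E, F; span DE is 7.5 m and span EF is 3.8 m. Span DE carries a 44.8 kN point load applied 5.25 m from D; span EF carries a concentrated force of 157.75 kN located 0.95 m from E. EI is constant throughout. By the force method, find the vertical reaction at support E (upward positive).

Take M_E as the redundant. Released structure: two simple spans DE and EF with a hinge at E.
Discontinuity in slope at E on the released structure — sum the simple-span end rotations:
  span DE: point load 44.8 at a = 5.25: Pab(L + a)/(6LEI) = 149.9/EI
  span EF: point load 157.75 at a = 0.95: Pab(L + b)/(6LEI) = 124.6/EI
  relative rotation θ_0 = (149.9 + 124.6)/EI = 274.5/EI
A unit hogging moment at E produces rotation L₁/(3EI) + L₂/(3EI) = 3.767/EI.
Compatibility: M_E·(L₁+L₂)/(3EI) = θ_0, giving M_E = 72.88 kN·m (hogging).
Span DE, ΣM about D with M_E applied at E: R_E^{DE}·7.5 = 235.2 + 72.88, so R_E^{DE} = 41.08 kN and R_D = 44.8 − 41.08 = 3.723 kN.
Span EF, ΣM about F: R_E^{EF}·3.8 = 449.6 + 72.88, so R_E^{EF} = 137.5 kN and R_F = 157.8 − 137.5 = 20.26 kN.
R_E = 41.08 + 137.5 = 178.6 kN.

R_E = 178.6 kN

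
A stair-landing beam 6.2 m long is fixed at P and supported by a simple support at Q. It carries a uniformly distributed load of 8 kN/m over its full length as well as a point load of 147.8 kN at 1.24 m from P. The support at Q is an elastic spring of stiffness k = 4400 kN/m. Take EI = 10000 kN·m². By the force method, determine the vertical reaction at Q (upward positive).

Choose R_Q as the redundant. The primary structure is the cantilever fixed at P.
Free-end deflection of the primary structure under the applied loading (downward +):
  UDL 8: wL⁴/(8EI) = 1478/EI
  point load 147.8 at a = 1.24: Pa²(3L − a)/(6EI) = 657.5/EI
  δ_0 = 2135/EI
Tip deflection under a unit load at Q: L³/(3EI) = 79.44/EI.
With EI = 10000 kN·m²: δ_0 = 0.21352 m and δ_{QQ} = 0.007944 m/kN.
Compatibility — the spring shortens by R_Q/k under the reaction it provides: δ_0 − R_Q·δ_{QQ} = R_Q/k. With 1/k = 0.000227 m/kN, R_Q = δ_0 / (δ_{QQ} + 1/k) = 0.21352 / (0.007944 + 0.000227) = 26.13 kN.

R_Q = 26.13 kN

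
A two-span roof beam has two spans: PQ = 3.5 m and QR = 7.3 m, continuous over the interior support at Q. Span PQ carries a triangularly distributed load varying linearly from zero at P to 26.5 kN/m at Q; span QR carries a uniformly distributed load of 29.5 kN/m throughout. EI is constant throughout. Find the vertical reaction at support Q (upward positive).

Take M_Q as the redundant. Released structure: two simple spans PQ and QR with a hinge at Q.
Discontinuity in slope at Q on the released structure — sum the simple-span end rotations:
  span PQ: triangular load, peak 26.5: w₀L³/(45EI) = 25.25/EI
  span QR: UDL 29.5: wL³/(24EI) = 478.2/EI
  relative rotation θ_0 = (25.25 + 478.2)/EI = 503.4/EI
A unit hogging moment at Q produces rotation L₁/(3EI) + L₂/(3EI) = 3.6/EI.
Compatibility: M_Q·(L₁+L₂)/(3EI) = θ_0, giving M_Q = 139.8 kN·m (hogging).
Span PQ, ΣM about P with M_Q applied at Q: R_Q^{PQ}·3.5 = 108.2 + 139.8, so R_Q^{PQ} = 70.87 kN and R_P = 46.38 − 70.87 = -24.5 kN.
Span QR, ΣM about R: R_Q^{QR}·7.3 = 786 + 139.8, so R_Q^{QR} = 126.8 kN and R_R = 215.3 − 126.8 = 88.52 kN.
R_Q = 70.87 + 126.8 = 197.7 kN.

R_Q = 197.7 kN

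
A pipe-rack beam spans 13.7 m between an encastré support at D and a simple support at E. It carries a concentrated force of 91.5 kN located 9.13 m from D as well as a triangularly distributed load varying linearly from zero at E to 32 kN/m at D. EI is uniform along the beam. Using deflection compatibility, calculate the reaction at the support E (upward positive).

Remove the prop at E; the released (primary) structure is a cantilever built in at D.
Downward deflection at the released point E due to the loads:
  point load 91.5 at a = 9.13: Pa²(3L − a)/(6EI) = 40640/EI
  triangular load, peak 32 at the fixed end: w₀L⁴/(30EI) = 37576/EI
  δ_0 = 78216/EI
Tip deflection under a unit load at E: L³/(3EI) = 857.1/EI.
Compatibility at E: δ_0 − R_E·δ_{EE} = 0, so R_E = 78216/857.1 = 91.25 kN.

R_E = 91.25 kN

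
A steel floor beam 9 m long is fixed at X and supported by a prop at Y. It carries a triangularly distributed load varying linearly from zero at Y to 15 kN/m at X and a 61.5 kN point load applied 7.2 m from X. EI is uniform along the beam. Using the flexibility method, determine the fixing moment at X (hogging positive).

Release the roller at Y. Primary structure: cantilever fixed at X.
Deflection at Y on the released cantilever, summing each load's contribution:
  triangular load, peak 15 at the fixed end: w₀L⁴/(30EI) = 3280/EI
  point load 61.5 at a = 7.2: Pa²(3L − a)/(6EI) = 10521/EI
  δ_0 = 13801/EI
Flexibility coefficient — unit upward force at Y: δ_{YY} = L³/(3EI) = 243/EI.
Compatibility at Y: δ_0 − R_Y·δ_{YY} = 0, so R_Y = 13801/243 = 56.8 kN.
Moment equilibrium about X: M_X = Σ(load moments about X) − R_Y·L = 645.3 − 56.8×9 = 134.1 kN·m.

M_X = 134.1 kN·m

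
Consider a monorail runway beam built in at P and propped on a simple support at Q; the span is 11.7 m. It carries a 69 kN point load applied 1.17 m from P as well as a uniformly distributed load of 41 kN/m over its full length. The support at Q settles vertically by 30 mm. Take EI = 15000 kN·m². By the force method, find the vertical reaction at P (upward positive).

Release the roller at Q. Primary structure: cantilever fixed at P.
Primary-structure tip deflection at Q by superposition:
  point load 69 at a = 1.17: Pa²(3L − a)/(6EI) = 534.1/EI
  UDL 41: wL⁴/(8EI) = 96037/EI
  δ_0 = 96571/EI
Flexibility coefficient — unit upward force at Q: δ_{QQ} = L³/(3EI) = 533.9/EI.
With EI = 15000 kN·m²: δ_0 = 6.4381 m and δ_{QQ} = 0.035591 m/kN.
Compatibility — the beam at Q must follow the support down by 0.03 m: δ_0 − R_Q·δ_{QQ} = 0.03, so R_Q = (6.4381 − 0.03)/0.035591 = 180 kN.
Vertical equilibrium: R_P = ΣP − R_Q = 548.7 − 180 = 368.7 kN.

R_P = 368.7 kN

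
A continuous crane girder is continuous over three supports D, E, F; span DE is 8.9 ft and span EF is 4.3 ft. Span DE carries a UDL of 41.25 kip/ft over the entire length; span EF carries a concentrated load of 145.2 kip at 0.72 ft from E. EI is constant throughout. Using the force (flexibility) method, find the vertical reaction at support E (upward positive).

R_E = 408.4 kip

Take M_E as the redundant. Released structure: two simple spans DE and EF with a hinge at E.
Rotations at E on the released spans (each span's end-slope, ×1/EI):
  span DE: UDL 41.25: wL³/(24EI) = 1212/EI
  span EF: point load 145.2 at a = 0.72: Pab(L + b)/(6LEI) = 114.3/EI
  relative rotation θ_0 = (1212 + 114.3)/EI = 1326/EI
A unit hogging moment at E produces rotation L₁/(3EI) + L₂/(3EI) = 4.4/EI.
Slope continuity at E: θ_0 = M_E·4.4/EI, so M_E = 1326/4.4 = 301.4 kip·ft (hogging).
Span DE, ΣM about D with M_E applied at E: R_E^{DE}·8.9 = 1634 + 301.4, so R_E^{DE} = 217.4 kip and R_D = 367.1 − 217.4 = 149.7 kip.
Span EF, ΣM about F: R_E^{EF}·4.3 = 519.8 + 301.4, so R_E^{EF} = 191 kip and R_F = 145.2 − 191 = -45.77 kip.
R_E = 217.4 + 191 = 408.4 kip.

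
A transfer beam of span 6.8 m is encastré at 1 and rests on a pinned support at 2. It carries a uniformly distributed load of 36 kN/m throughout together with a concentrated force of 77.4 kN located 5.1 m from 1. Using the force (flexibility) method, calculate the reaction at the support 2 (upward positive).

R_2 = 140.8 kN

Release the roller at 2. Primary structure: cantilever fixed at 1.
Downward deflection at the released point 2 due to the loads:
  UDL 36: wL⁴/(8EI) = 9622/EI
  point load 77.4 at a = 5.1: Pa²(3L − a)/(6EI) = 5134/EI
  δ_0 = 14755/EI
Tip deflection under a unit load at 2: L³/(3EI) = 104.8/EI.
The prop prevents deflection at 2: R_2 = δ_0/δ_{22} = 14755/104.8 = 140.8 kN.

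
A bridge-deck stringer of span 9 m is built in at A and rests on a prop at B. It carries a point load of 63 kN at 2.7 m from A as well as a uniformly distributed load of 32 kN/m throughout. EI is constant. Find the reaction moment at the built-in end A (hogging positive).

Release the roller at B. Primary structure: cantilever fixed at A.
Primary-structure tip deflection at B by superposition:
  point load 63 at a = 2.7: Pa²(3L − a)/(6EI) = 1860/EI
  UDL 32: wL⁴/(8EI) = 26244/EI
  δ_0 = 28104/EI
Tip deflection under a unit load at B: L³/(3EI) = 243/EI.
Compatibility at B: δ_0 − R_B·δ_{BB} = 0, so R_B = 28104/243 = 115.7 kN.
Moment equilibrium about A: M_A = Σ(load moments about A) − R_B·L = 1466 − 115.7×9 = 425.2 kN·m.

M_A = 425.2 kN·m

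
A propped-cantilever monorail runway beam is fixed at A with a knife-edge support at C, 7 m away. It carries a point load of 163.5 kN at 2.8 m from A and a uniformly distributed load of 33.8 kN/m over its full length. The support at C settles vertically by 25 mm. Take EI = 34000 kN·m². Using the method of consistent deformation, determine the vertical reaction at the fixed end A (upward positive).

R_A = 284.8 kN

Choose R_C as the redundant. The primary structure is the cantilever fixed at A.
Downward deflection at the released point C due to the loads:
  point load 163.5 at a = 2.8: Pa²(3L − a)/(6EI) = 3888/EI
  UDL 33.8: wL⁴/(8EI) = 10144/EI
  δ_0 = 14032/EI
Tip deflection under a unit load at C: L³/(3EI) = 114.3/EI.
With EI = 34000 kN·m²: δ_0 = 0.41272 m and δ_{CC} = 0.003363 m/kN.
Compatibility — the beam at C must follow the support down by 0.025 m: δ_0 − R_C·δ_{CC} = 0.025, so R_C = (0.41272 − 0.025)/0.003363 = 115.3 kN.
Vertical equilibrium: R_A = ΣP − R_C = 400.1 − 115.3 = 284.8 kN.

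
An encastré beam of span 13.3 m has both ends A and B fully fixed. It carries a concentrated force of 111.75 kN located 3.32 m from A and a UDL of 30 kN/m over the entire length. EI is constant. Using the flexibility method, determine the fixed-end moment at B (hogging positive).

Take the two fixed-end moments M_A, M_B as redundants; the released structure is the simple span AB.
On the primary (simply-supported) span, the end slopes from the loading are:
  at A: point load 111.75 at a = 3.32: Pab(L + b)/(6LEI) = 1080/EI
  at B: point load 111.75 at a = 3.32: Pab(L + a)/(6LEI) = 771.2/EI
  at A: UDL 30: wL³/(24EI) = 2941/EI
  at B: UDL 30: wL³/(24EI) = 2941/EI
  θ_A0 = 4021/EI,  θ_B0 = 3712/EI
Flexibility coefficients: a unit moment at one end gives L/(3EI) there and L/(6EI) at the far end, so f₁₁ = f₂₂ = 4.433/EI and f₁₂ = f₂₁ = 2.217/EI.
Compatibility — zero rotation at each built-in end:
  4.433 M_A + 2.217 M_B = 4021
  2.217 M_A + 4.433 M_B = 3712
Solving the pair gives M_A = 651.1 kN·m and M_B = 511.7 kN·m (hogging).

M_B = 511.7 kN·m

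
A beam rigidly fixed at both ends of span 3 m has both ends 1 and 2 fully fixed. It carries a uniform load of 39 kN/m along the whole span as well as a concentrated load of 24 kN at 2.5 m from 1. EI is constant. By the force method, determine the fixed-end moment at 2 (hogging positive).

Release both end moments; the primary structure is a simply-supported span 12 with redundants M_1 and M_2.
On the primary (simply-supported) span, the end slopes from the loading are:
  at 1: UDL 39: wL³/(24EI) = 43.88/EI
  at 2: UDL 39: wL³/(24EI) = 43.88/EI
  at 1: point load 24 at a = 2.5: Pab(L + b)/(6LEI) = 5.833/EI
  at 2: point load 24 at a = 2.5: Pab(L + a)/(6LEI) = 9.167/EI
  θ_10 = 49.71/EI,  θ_20 = 53.04/EI
Flexibility coefficients: a unit moment at one end gives L/(3EI) there and L/(6EI) at the far end, so f₁₁ = f₂₂ = 1/EI and f₁₂ = f₂₁ = 0.5/EI.
Compatibility — zero rotation at each built-in end:
  1 M_1 + 0.5 M_2 = 49.71
  0.5 M_1 + 1 M_2 = 53.04
Solving the pair gives M_1 = 30.92 kN·m and M_2 = 37.58 kN·m (hogging).

M_2 = 37.58 kN·m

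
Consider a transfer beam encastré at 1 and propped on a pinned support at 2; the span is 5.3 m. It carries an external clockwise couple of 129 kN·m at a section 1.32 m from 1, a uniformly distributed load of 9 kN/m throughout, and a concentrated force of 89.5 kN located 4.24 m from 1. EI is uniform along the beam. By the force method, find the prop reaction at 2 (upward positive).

Remove the prop at 2; the released (primary) structure is a cantilever built in at 1.
Deflection at 2 on the released cantilever, summing each load's contribution:
  clockwise couple 129 at a = 1.32: M₀a(2L − a)/(2EI) = 790.1/EI
  UDL 9: wL⁴/(8EI) = 887.7/EI
  point load 89.5 at a = 4.24: Pa²(3L − a)/(6EI) = 3127/EI
  δ_0 = 4805/EI
Tip deflection under a unit load at 2: L³/(3EI) = 49.63/EI.
Compatibility at 2: δ_0 − R_2·δ_{22} = 0, so R_2 = 4805/49.63 = 96.82 kN.

R_2 = 96.82 kN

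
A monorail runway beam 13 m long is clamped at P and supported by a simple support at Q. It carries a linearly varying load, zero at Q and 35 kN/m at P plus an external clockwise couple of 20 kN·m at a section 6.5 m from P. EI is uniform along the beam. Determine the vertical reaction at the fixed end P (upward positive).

Release the roller at Q. Primary structure: cantilever fixed at P.
Deflection at Q on the released cantilever, summing each load's contribution:
  triangular load, peak 35 at the fixed end: w₀L⁴/(30EI) = 33321/EI
  clockwise couple 20 at a = 6.5: M₀a(2L − a)/(2EI) = 1268/EI
  δ_0 = 34589/EI
Flexibility coefficient — unit upward force at Q: δ_{QQ} = L³/(3EI) = 732.3/EI.
Compatibility at Q: δ_0 − R_Q·δ_{QQ} = 0, so R_Q = 34589/732.3 = 47.23 kN.
Vertical equilibrium: R_P = ΣP − R_Q = 227.5 − 47.23 = 180.3 kN.

R_P = 180.3 kN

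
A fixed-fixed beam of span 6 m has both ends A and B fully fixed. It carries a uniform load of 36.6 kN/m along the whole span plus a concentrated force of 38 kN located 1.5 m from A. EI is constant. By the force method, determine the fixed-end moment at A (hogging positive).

Take the two fixed-end moments M_A, M_B as redundants; the released structure is the simple span AB.
Simple-span end rotations at A and B under the given loads:
  at A: UDL 36.6: wL³/(24EI) = 329.4/EI
  at B: UDL 36.6: wL³/(24EI) = 329.4/EI
  at A: point load 38 at a = 1.5: Pab(L + b)/(6LEI) = 74.81/EI
  at B: point load 38 at a = 1.5: Pab(L + a)/(6LEI) = 53.44/EI
  θ_A0 = 404.2/EI,  θ_B0 = 382.8/EI
Flexibility coefficients: a unit moment at one end gives L/(3EI) there and L/(6EI) at the far end, so f₁₁ = f₂₂ = 2/EI and f₁₂ = f₂₁ = 1/EI.
Compatibility — zero rotation at each built-in end:
  2 M_A + 1 M_B = 404.2
  1 M_A + 2 M_B = 382.8
Solving the pair gives M_A = 141.9 kN·m and M_B = 120.5 kN·m (hogging).

M_A = 141.9 kN·m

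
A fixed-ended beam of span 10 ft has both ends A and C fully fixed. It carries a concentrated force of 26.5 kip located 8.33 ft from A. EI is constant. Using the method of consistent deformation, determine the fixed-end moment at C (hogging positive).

M_C = 30.71 kip·ft

Release both end moments; the primary structure is a simply-supported span AC with redundants M_A and M_C.
Simple-span end rotations at A and C under the given loads:
  at A: point load 26.5 at a = 8.33: Pab(L + b)/(6LEI) = 71.7/EI
  at C: point load 26.5 at a = 8.33: Pab(L + a)/(6LEI) = 112.6/EI
  θ_A0 = 71.7/EI,  θ_C0 = 112.6/EI
Flexibility coefficients: a unit moment at one end gives L/(3EI) there and L/(6EI) at the far end, so f₁₁ = f₂₂ = 3.333/EI and f₁₂ = f₂₁ = 1.667/EI.
Compatibility — zero rotation at each built-in end:
  3.333 M_A + 1.667 M_C = 71.7
  1.667 M_A + 3.333 M_C = 112.6
Solving the pair gives M_A = 6.156 kip·ft and M_C = 30.71 kip·ft (hogging).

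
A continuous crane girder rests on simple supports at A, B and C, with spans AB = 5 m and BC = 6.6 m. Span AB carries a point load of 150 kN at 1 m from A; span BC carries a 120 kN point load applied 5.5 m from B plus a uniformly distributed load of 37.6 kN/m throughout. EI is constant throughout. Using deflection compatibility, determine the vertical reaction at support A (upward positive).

Release continuity at B by inserting a hinge; the redundant is the internal moment M_B. The primary structure is two simply-supported spans AB and BC.
Rotations at B on the released spans (each span's end-slope, ×1/EI):
  span AB: point load 150 at a = 1: Pab(L + a)/(6LEI) = 120/EI
  span BC: point load 120 at a = 5.5: Pab(L + b)/(6LEI) = 141.2/EI
  span BC: UDL 37.6: wL³/(24EI) = 450.4/EI
  relative rotation θ_0 = (120 + 591.6)/EI = 711.6/EI
A unit hogging moment at B produces rotation L₁/(3EI) + L₂/(3EI) = 3.867/EI.
Compatibility: M_B·(L₁+L₂)/(3EI) = θ_0, giving M_B = 184 kN·m (hogging).
Span AB, ΣM about A with M_B applied at B: R_B^{AB}·5 = 150 + 184, so R_B^{AB} = 66.81 kN and R_A = 150 − 66.81 = 83.19 kN.

R_A = 83.19 kN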